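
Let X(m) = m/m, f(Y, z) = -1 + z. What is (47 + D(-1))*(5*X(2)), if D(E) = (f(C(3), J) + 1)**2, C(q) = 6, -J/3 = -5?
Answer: 1360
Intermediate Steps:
J = 15 (J = -3*(-5) = 15)
X(m) = 1
D(E) = 225 (D(E) = ((-1 + 15) + 1)**2 = (14 + 1)**2 = 15**2 = 225)
(47 + D(-1))*(5*X(2)) = (47 + 225)*(5*1) = 272*5 = 1360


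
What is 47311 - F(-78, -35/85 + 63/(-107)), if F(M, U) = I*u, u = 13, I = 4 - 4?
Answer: 47311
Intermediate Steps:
I = 0
F(M, U) = 0 (F(M, U) = 0*13 = 0)
47311 - F(-78, -35/85 + 63/(-107)) = 47311 - 1*0 = 47311 + 0 = 47311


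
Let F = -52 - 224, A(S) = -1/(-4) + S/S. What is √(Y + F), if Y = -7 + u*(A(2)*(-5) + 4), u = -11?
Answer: I*√1033/2 ≈ 16.07*I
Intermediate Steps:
A(S) = 5/4 (A(S) = -1*(-¼) + 1 = ¼ + 1 = 5/4)
Y = 71/4 (Y = -7 - 11*((5/4)*(-5) + 4) = -7 - 11*(-25/4 + 4) = -7 - 11*(-9/4) = -7 + 99/4 = 71/4 ≈ 17.750)
F = -276
√(Y + F) = √(71/4 - 276) = √(-1033/4) = I*√1033/2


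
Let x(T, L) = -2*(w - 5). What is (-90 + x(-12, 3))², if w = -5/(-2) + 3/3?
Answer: 7569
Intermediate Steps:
w = 7/2 (w = -5*(-½) + 3*(⅓) = 5/2 + 1 = 7/2 ≈ 3.5000)
x(T, L) = 3 (x(T, L) = -2*(7/2 - 5) = -2*(-3/2) = 3)
(-90 + x(-12, 3))² = (-90 + 3)² = (-87)² = 7569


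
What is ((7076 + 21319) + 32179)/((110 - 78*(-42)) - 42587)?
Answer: -60574/39201 ≈ -1.5452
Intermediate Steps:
((7076 + 21319) + 32179)/((110 - 78*(-42)) - 42587) = (28395 + 32179)/((110 + 3276) - 42587) = 60574/(3386 - 42587) = 60574/(-39201) = 60574*(-1/39201) = -60574/39201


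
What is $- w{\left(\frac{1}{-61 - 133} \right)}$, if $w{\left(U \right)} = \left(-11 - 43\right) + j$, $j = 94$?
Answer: $-40$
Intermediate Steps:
$w{\left(U \right)} = 40$ ($w{\left(U \right)} = \left(-11 - 43\right) + 94 = -54 + 94 = 40$)
$- w{\left(\frac{1}{-61 - 133} \right)} = \left(-1\right) 40 = -40$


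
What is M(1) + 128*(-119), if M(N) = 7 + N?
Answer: -15224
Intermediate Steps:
M(1) + 128*(-119) = (7 + 1) + 128*(-119) = 8 - 15232 = -15224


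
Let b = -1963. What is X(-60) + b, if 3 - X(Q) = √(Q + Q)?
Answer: -1960 - 2*I*√30 ≈ -1960.0 - 10.954*I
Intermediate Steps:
X(Q) = 3 - √2*√Q (X(Q) = 3 - √(Q + Q) = 3 - √(2*Q) = 3 - √2*√Q)
X(-60) + b = (3 - √2*√(-60)) - 1963 = (3 - √2*2*I*√15) - 1963 = (3 - 2*I*√30) - 1963 = -1960 - 2*I*√30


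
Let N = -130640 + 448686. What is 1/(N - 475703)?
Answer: -1/157657 ≈ -6.3429e-6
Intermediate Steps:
N = 318046
1/(N - 475703) = 1/(318046 - 475703) = 1/(-157657) = -1/157657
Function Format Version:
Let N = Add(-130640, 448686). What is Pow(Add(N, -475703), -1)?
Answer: Rational(-1, 157657) ≈ -6.3429e-6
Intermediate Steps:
N = 318046
Pow(Add(N, -475703), -1) = Pow(Add(318046, -475703), -1) = Pow(-157657, -1) = Rational(-1, 157657)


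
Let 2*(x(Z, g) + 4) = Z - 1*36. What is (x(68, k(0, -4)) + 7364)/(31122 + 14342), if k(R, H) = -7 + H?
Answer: 922/5683 ≈ 0.16224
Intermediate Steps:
x(Z, g) = -22 + Z/2 (x(Z, g) = -4 + (Z - 1*36)/2 = -4 + (Z - 36)/2 = -4 + (-36 + Z)/2 = -4 + (-18 + Z/2) = -22 + Z/2)
(x(68, k(0, -4)) + 7364)/(31122 + 14342) = ((-22 + (1/2)*68) + 7364)/(31122 + 14342) = ((-22 + 34) + 7364)/45464 = (12 + 7364)*(1/45464) = 7376*(1/45464) = 922/5683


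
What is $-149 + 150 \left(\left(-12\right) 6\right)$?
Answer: $-10949$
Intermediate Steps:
$-149 + 150 \left(\left(-12\right) 6\right) = -149 + 150 \left(-72\right) = -149 - 10800 = -10949$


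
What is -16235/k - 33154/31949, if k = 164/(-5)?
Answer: 2588022819/5239636 ≈ 493.93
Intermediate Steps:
k = -164/5 (k = 164*(-⅕) = -164/5 ≈ -32.800)
-16235/k - 33154/31949 = -16235/(-164/5) - 33154/31949 = -16235*(-5/164) - 33154*1/31949 = 81175/164 - 33154/31949 = 2588022819/5239636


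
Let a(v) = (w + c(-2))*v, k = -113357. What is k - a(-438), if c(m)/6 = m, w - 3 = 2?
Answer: -116423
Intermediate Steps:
w = 5 (w = 3 + 2 = 5)
c(m) = 6*m
a(v) = -7*v (a(v) = (5 + 6*(-2))*v = (5 - 12)*v = -7*v)
k - a(-438) = -113357 - (-7)*(-438) = -113357 - 1*3066 = -113357 - 3066 = -116423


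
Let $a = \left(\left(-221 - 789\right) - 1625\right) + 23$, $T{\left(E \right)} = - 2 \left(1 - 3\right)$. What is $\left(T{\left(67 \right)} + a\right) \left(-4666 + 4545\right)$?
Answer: $315568$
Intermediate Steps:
$T{\left(E \right)} = 4$ ($T{\left(E \right)} = \left(-2\right) \left(-2\right) = 4$)
$a = -2612$ ($a = \left(\left(-221 - 789\right) - 1625\right) + 23 = \left(-1010 - 1625\right) + 23 = -2635 + 23 = -2612$)
$\left(T{\left(67 \right)} + a\right) \left(-4666 + 4545\right) = \left(4 - 2612\right) \left(-4666 + 4545\right) = \left(-2608\right) \left(-121\right) = 315568$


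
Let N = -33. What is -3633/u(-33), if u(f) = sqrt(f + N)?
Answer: 1211*I*sqrt(66)/22 ≈ 447.19*I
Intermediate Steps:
u(f) = sqrt(-33 + f) (u(f) = sqrt(f - 33) = sqrt(-33 + f))
-3633/u(-33) = -3633/sqrt(-33 - 33) = -3633*(-I*sqrt(66)/66) = -(-1211)*I*sqrt(66)/22 = 1211*I*sqrt(66)/22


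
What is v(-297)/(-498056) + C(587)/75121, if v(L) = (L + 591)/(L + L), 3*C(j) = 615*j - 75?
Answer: 5932194299569/3704032012824 ≈ 1.6016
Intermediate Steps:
C(j) = -25 + 205*j (C(j) = (615*j - 75)/3 = (-75 + 615*j)/3 = -25 + 205*j)
v(L) = (591 + L)/(2*L) (v(L) = (591 + L)/((2*L)) = (591 + L)*(1/(2*L)) = (591 + L)/(2*L))
v(-297)/(-498056) + C(587)/75121 = ((½)*(591 - 297)/(-297))/(-498056) + (-25 + 205*587)/75121 = ((½)*(-1/297)*294)*(-1/498056) + (-25 + 120335)*(1/75121) = -49/99*(-1/498056) + 120310*(1/75121) = 49/49307544 + 120310/75121 = 5932194299569/3704032012824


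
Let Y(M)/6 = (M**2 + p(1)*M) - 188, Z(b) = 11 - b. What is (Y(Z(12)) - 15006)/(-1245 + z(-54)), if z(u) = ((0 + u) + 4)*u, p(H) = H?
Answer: -5378/485 ≈ -11.089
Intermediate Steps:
z(u) = u*(4 + u) (z(u) = (u + 4)*u = (4 + u)*u = u*(4 + u))
Y(M) = -1128 + 6*M + 6*M**2 (Y(M) = 6*((M**2 + 1*M) - 188) = 6*((M**2 + M) - 188) = 6*((M + M**2) - 188) = 6*(-188 + M + M**2) = -1128 + 6*M + 6*M**2)
(Y(Z(12)) - 15006)/(-1245 + z(-54)) = ((-1128 + 6*(11 - 1*12) + 6*(11 - 1*12)**2) - 15006)/(-1245 - 54*(4 - 54)) = ((-1128 + 6*(11 - 12) + 6*(11 - 12)**2) - 15006)/(-1245 - 54*(-50)) = ((-1128 + 6*(-1) + 6*(-1)**2) - 15006)/(-1245 + 2700) = ((-1128 - 6 + 6*1) - 15006)/1455 = ((-1128 - 6 + 6) - 15006)*(1/1455) = (-1128 - 15006)*(1/1455) = -16134*1/1455 = -5378/485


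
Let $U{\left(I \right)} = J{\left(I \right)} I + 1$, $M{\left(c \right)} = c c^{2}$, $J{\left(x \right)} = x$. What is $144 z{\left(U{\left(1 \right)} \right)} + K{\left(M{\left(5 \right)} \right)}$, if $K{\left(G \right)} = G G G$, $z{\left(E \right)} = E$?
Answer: $1953413$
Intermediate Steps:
$M{\left(c \right)} = c^{3}$
$U{\left(I \right)} = 1 + I^{2}$ ($U{\left(I \right)} = I I + 1 = I^{2} + 1 = 1 + I^{2}$)
$K{\left(G \right)} = G^{3}$ ($K{\left(G \right)} = G^{2} G = G^{3}$)
$144 z{\left(U{\left(1 \right)} \right)} + K{\left(M{\left(5 \right)} \right)} = 144 \left(1 + 1^{2}\right) + \left(5^{3}\right)^{3} = 144 \left(1 + 1\right) + 125^{3} = 144 \cdot 2 + 1953125 = 288 + 1953125 = 1953413$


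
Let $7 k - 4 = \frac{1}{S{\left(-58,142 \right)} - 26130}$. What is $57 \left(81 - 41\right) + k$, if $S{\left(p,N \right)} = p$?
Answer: $\frac{418065231}{183316} \approx 2280.6$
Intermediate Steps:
$k = \frac{104751}{183316}$ ($k = \frac{4}{7} + \frac{1}{7 \left(-58 - 26130\right)} = \frac{4}{7} + \frac{1}{7 \left(-26188\right)} = \frac{4}{7} + \frac{1}{7} \left(- \frac{1}{26188}\right) = \frac{4}{7} - \frac{1}{183316} = \frac{104751}{183316} \approx 0.57142$)
$57 \left(81 - 41\right) + k = 57 \left(81 - 41\right) + \frac{104751}{183316} = 57 \cdot 40 + \frac{104751}{183316} = 2280 + \frac{104751}{183316} = \frac{418065231}{183316}$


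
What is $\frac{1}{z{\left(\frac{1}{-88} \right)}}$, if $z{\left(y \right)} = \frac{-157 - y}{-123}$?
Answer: $\frac{3608}{4605} \approx 0.7835$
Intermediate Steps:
$z{\left(y \right)} = \frac{157}{123} + \frac{y}{123}$ ($z{\left(y \right)} = \left(-157 - y\right) \left(- \frac{1}{123}\right) = \frac{157}{123} + \frac{y}{123}$)
$\frac{1}{z{\left(\frac{1}{-88} \right)}} = \frac{1}{\frac{157}{123} + \frac{1}{123 \left(-88\right)}} = \frac{1}{\frac{157}{123} + \frac{1}{123} \left(- \frac{1}{88}\right)} = \frac{1}{\frac{157}{123} - \frac{1}{10824}} = \frac{1}{\frac{4605}{3608}} = \frac{3608}{4605}$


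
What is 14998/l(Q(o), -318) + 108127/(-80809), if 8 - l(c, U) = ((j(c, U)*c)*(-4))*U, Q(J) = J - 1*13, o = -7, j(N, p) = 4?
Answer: -4895947577/4111885156 ≈ -1.1907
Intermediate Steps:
Q(J) = -13 + J (Q(J) = J - 13 = -13 + J)
l(c, U) = 8 + 16*U*c (l(c, U) = 8 - (4*c)*(-4)*U = 8 - (-16*c)*U = 8 - (-16)*U*c = 8 + 16*U*c)
14998/l(Q(o), -318) + 108127/(-80809) = 14998/(8 + 16*(-318)*(-13 - 7)) + 108127/(-80809) = 14998/(8 + 16*(-318)*(-20)) + 108127*(-1/80809) = 14998/(8 + 101760) - 108127/80809 = 14998/101768 - 108127/80809 = 14998*(1/101768) - 108127/80809 = 7499/50884 - 108127/80809 = -4895947577/4111885156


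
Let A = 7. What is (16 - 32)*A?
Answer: -112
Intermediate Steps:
(16 - 32)*A = (16 - 32)*7 = -16*7 = -112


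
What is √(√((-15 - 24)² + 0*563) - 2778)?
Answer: I*√2739 ≈ 52.335*I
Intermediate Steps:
√(√((-15 - 24)² + 0*563) - 2778) = √(√((-39)² + 0) - 2778) = √(√(1521 + 0) - 2778) = √(√1521 - 2778) = √(39 - 2778) = √(-2739) = I*√2739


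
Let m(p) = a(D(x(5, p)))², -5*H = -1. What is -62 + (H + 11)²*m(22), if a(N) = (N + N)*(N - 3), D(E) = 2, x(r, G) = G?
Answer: 48626/25 ≈ 1945.0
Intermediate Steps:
H = ⅕ (H = -⅕*(-1) = ⅕ ≈ 0.20000)
a(N) = 2*N*(-3 + N) (a(N) = (2*N)*(-3 + N) = 2*N*(-3 + N))
m(p) = 16 (m(p) = (2*2*(-3 + 2))² = (2*2*(-1))² = (-4)² = 16)
-62 + (H + 11)²*m(22) = -62 + (⅕ + 11)²*16 = -62 + (56/5)²*16 = -62 + (3136/25)*16 = -62 + 50176/25 = 48626/25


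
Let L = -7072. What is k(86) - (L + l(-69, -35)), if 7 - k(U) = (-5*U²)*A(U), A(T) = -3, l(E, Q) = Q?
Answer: -103826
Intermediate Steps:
k(U) = 7 - 15*U² (k(U) = 7 - (-5*U²)*(-3) = 7 - 15*U²)
k(86) - (L + l(-69, -35)) = (7 - 15*86²) - (-7072 - 35) = (7 - 15*7396) - 1*(-7107) = (7 - 110940) + 7107 = -110933 + 7107 = -103826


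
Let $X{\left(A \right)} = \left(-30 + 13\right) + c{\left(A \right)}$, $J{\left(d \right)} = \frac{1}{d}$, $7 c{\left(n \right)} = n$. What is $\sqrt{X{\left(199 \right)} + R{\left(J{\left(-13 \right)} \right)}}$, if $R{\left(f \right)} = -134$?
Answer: $\frac{i \sqrt{6006}}{7} \approx 11.071 i$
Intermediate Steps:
$c{\left(n \right)} = \frac{n}{7}$
$X{\left(A \right)} = -17 + \frac{A}{7}$ ($X{\left(A \right)} = \left(-30 + 13\right) + \frac{A}{7} = -17 + \frac{A}{7}$)
$\sqrt{X{\left(199 \right)} + R{\left(J{\left(-13 \right)} \right)}} = \sqrt{\left(-17 + \frac{1}{7} \cdot 199\right) - 134} = \sqrt{\left(-17 + \frac{199}{7}\right) - 134} = \sqrt{\frac{80}{7} - 134} = \sqrt{- \frac{858}{7}} = \frac{i \sqrt{6006}}{7}$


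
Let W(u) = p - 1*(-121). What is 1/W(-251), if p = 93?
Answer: 1/214 ≈ 0.0046729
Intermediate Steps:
W(u) = 214 (W(u) = 93 - 1*(-121) = 93 + 121 = 214)
1/W(-251) = 1/214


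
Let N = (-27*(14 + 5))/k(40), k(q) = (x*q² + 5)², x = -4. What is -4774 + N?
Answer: -195237623863/40896025 ≈ -4774.0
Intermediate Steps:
k(q) = (5 - 4*q²)² (k(q) = (-4*q² + 5)² = (5 - 4*q²)²)
N = -513/40896025 (N = (-27*(14 + 5))/((-5 + 4*40²)²) = (-27*19)/((-5 + 4*1600)²) = -513/(-5 + 6400)² = -513/(6395²) = -513/40896025 ≈ -1.2544e-5)
-4774 + N = -4774 - 513/40896025 = -195237623863/40896025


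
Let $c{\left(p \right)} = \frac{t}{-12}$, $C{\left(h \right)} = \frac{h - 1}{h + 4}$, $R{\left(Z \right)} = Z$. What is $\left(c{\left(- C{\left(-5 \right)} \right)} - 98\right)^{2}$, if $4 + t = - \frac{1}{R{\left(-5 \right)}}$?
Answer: $\frac{34351321}{3600} \approx 9542.0$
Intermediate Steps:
$C{\left(h \right)} = \frac{-1 + h}{4 + h}$
$t = - \frac{19}{5}$ ($t = -4 - \frac{1}{-5} = -4 - - \frac{1}{5} = -4 + \frac{1}{5} = - \frac{19}{5} \approx -3.8$)
$c{\left(p \right)} = \frac{19}{60}$ ($c{\left(p \right)} = - \frac{19}{5 \left(-12\right)} = \left(- \frac{19}{5}\right) \left(- \frac{1}{12}\right) = \frac{19}{60}$)
$\left(c{\left(- C{\left(-5 \right)} \right)} - 98\right)^{2} = \left(\frac{19}{60} - 98\right)^{2} = \left(- \frac{5861}{60}\right)^{2} = \frac{34351321}{3600}$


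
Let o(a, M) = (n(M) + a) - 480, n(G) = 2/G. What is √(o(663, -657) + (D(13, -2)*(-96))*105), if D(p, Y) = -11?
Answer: √5326692397/219 ≈ 333.26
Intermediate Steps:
o(a, M) = -480 + a + 2/M (o(a, M) = (2/M + a) - 480 = (a + 2/M) - 480 = -480 + a + 2/M)
√(o(663, -657) + (D(13, -2)*(-96))*105) = √((-480 + 663 + 2/(-657)) - 11*(-96)*105) = √((-480 + 663 + 2*(-1/657)) + 1056*105) = √((-480 + 663 - 2/657) + 110880) = √(120229/657 + 110880) = √(72968389/657) = √5326692397/219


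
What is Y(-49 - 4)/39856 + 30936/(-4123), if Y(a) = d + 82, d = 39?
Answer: -1232486333/164326288 ≈ -7.5002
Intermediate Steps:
Y(a) = 121 (Y(a) = 39 + 82 = 121)
Y(-49 - 4)/39856 + 30936/(-4123) = 121/39856 + 30936/(-4123) = 121*(1/39856) + 30936*(-1/4123) = 121/39856 - 30936/4123 = -1232486333/164326288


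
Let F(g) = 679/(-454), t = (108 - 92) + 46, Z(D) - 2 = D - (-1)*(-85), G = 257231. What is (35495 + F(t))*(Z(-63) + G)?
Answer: 4142680801335/454 ≈ 9.1248e+9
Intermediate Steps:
Z(D) = -83 + D (Z(D) = 2 + (D - (-1)*(-85)) = 2 + (D - 1*85) = 2 + (D - 85) = 2 + (-85 + D) = -83 + D)
t = 62 (t = 16 + 46 = 62)
F(g) = -679/454 (F(g) = 679*(-1/454) = -679/454)
(35495 + F(t))*(Z(-63) + G) = (35495 - 679/454)*((-83 - 63) + 257231) = 16114051*(-146 + 257231)/454 = (16114051/454)*257085 = 4142680801335/454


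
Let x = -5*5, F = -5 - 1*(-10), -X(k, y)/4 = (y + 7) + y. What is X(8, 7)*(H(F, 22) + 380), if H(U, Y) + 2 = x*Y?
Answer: 14448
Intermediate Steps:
X(k, y) = -28 - 8*y (X(k, y) = -4*((y + 7) + y) = -4*((7 + y) + y) = -4*(7 + 2*y) = -28 - 8*y)
F = 5 (F = -5 + 10 = 5)
x = -25
H(U, Y) = -2 - 25*Y
X(8, 7)*(H(F, 22) + 380) = (-28 - 8*7)*((-2 - 25*22) + 380) = (-28 - 56)*((-2 - 550) + 380) = -84*(-552 + 380) = -84*(-172) = 14448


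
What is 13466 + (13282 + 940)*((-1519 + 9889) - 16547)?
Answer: -116279828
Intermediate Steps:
13466 + (13282 + 940)*((-1519 + 9889) - 16547) = 13466 + 14222*(8370 - 16547) = 13466 + 14222*(-8177) = 13466 - 116293294 = -116279828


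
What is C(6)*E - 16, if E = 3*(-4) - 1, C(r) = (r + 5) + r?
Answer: -237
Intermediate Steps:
C(r) = 5 + 2*r (C(r) = (5 + r) + r = 5 + 2*r)
E = -13 (E = -12 - 1 = -13)
C(6)*E - 16 = (5 + 2*6)*(-13) - 16 = (5 + 12)*(-13) - 16 = 17*(-13) - 16 = -221 - 16 = -237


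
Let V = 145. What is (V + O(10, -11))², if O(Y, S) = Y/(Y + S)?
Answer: 18225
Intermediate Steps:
O(Y, S) = Y/(S + Y)
(V + O(10, -11))² = (145 + 10/(-11 + 10))² = (145 + 10/(-1))² = (145 + 10*(-1))² = (145 - 10)² = 135² = 18225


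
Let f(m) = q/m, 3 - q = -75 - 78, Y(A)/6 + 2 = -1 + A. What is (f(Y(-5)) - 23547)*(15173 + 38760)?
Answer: -5080542533/4 ≈ -1.2701e+9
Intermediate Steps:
Y(A) = -18 + 6*A (Y(A) = -12 + 6*(-1 + A) = -12 + (-6 + 6*A) = -18 + 6*A)
q = 156 (q = 3 - (-75 - 78) = 3 - 1*(-153) = 3 + 153 = 156)
f(m) = 156/m
(f(Y(-5)) - 23547)*(15173 + 38760) = (156/(-18 + 6*(-5)) - 23547)*(15173 + 38760) = (156/(-18 - 30) - 23547)*53933 = (156/(-48) - 23547)*53933 = (156*(-1/48) - 23547)*53933 = (-13/4 - 23547)*53933 = -94201/4*53933 = -5080542533/4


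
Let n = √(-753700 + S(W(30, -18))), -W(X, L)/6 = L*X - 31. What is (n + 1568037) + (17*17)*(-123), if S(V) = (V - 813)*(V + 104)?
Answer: 1532490 + √8470190 ≈ 1.5354e+6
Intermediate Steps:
W(X, L) = 186 - 6*L*X (W(X, L) = -6*(L*X - 31) = -6*(-31 + L*X) = 186 - 6*L*X)
S(V) = (-813 + V)*(104 + V)
n = √8470190 (n = √(-753700 + (-84552 + (186 - 6*(-18)*30)² - 709*(186 - 6*(-18)*30))) = √(-753700 + (-84552 + (186 + 3240)² - 709*(186 + 3240))) = √(-753700 + (-84552 + 3426² - 709*3426)) = √(-753700 + (-84552 + 11737476 - 2429034)) = √(-753700 + 9223890) = √8470190 ≈ 2910.4)
(n + 1568037) + (17*17)*(-123) = (√8470190 + 1568037) + (17*17)*(-123) = (1568037 + √8470190) + 289*(-123) = (1568037 + √8470190) - 35547 = 1532490 + √8470190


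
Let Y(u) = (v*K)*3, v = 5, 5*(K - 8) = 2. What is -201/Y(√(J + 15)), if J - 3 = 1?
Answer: -67/42 ≈ -1.5952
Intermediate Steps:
K = 42/5 (K = 8 + (⅕)*2 = 8 + ⅖ = 42/5 ≈ 8.4000)
J = 4 (J = 3 + 1 = 4)
Y(u) = 126 (Y(u) = (5*(42/5))*3 = 42*3 = 126)
-201/Y(√(J + 15)) = -201/126 = -201*1/126 = -67/42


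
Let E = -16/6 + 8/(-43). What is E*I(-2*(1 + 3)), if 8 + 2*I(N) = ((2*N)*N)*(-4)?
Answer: 95680/129 ≈ 741.71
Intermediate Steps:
I(N) = -4 - 4*N² (I(N) = -4 + (((2*N)*N)*(-4))/2 = -4 + ((2*N²)*(-4))/2 = -4 + (-8*N²)/2 = -4 - 4*N²)
E = -368/129 (E = -16*⅙ + 8*(-1/43) = -8/3 - 8/43 = -368/129 ≈ -2.8527)
E*I(-2*(1 + 3)) = -368*(-4 - 4*4*(1 + 3)²)/129 = -368*(-4 - 4*(-2*4)²)/129 = -368*(-4 - 4*(-8)²)/129 = -368*(-4 - 4*64)/129 = -368*(-4 - 256)/129 = -368/129*(-260) = 95680/129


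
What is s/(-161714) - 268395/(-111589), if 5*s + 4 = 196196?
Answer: 97561638031/45113758865 ≈ 2.1626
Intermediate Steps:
s = 196192/5 (s = -4/5 + (1/5)*196196 = -4/5 + 196196/5 = 196192/5 ≈ 39238.)
s/(-161714) - 268395/(-111589) = (196192/5)/(-161714) - 268395/(-111589) = (196192/5)*(-1/161714) - 268395*(-1/111589) = -98096/404285 + 268395/111589 = 97561638031/45113758865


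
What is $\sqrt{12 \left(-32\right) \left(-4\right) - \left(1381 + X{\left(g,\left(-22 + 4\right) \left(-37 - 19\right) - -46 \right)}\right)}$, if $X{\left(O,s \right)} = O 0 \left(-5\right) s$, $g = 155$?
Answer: $\sqrt{155} \approx 12.45$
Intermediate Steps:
$X{\left(O,s \right)} = 0$ ($X{\left(O,s \right)} = 0 \left(-5\right) s = 0 s = 0$)
$\sqrt{12 \left(-32\right) \left(-4\right) - \left(1381 + X{\left(g,\left(-22 + 4\right) \left(-37 - 19\right) - -46 \right)}\right)} = \sqrt{12 \left(-32\right) \left(-4\right) - 1381} = \sqrt{\left(-384\right) \left(-4\right) + \left(-1381 + 0\right)} = \sqrt{1536 - 1381} = \sqrt{155}$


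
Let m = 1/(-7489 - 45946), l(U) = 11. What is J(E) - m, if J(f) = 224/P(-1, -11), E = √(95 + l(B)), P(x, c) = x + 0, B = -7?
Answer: -11969439/53435 ≈ -224.00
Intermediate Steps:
P(x, c) = x
E = √106 (E = √(95 + 11) = √106 ≈ 10.296)
J(f) = -224 (J(f) = 224/(-1) = 224*(-1) = -224)
m = -1/53435 (m = 1/(-53435) = -1/53435 ≈ -1.8714e-5)
J(E) - m = -224 - 1*(-1/53435) = -224 + 1/53435 = -11969439/53435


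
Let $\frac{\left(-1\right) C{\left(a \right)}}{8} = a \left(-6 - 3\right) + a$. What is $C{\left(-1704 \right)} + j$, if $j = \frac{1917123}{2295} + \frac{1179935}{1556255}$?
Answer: $- \frac{25767915947494}{238107015} \approx -1.0822 \cdot 10^{5}$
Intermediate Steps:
$j = \frac{199082680346}{238107015}$ ($j = 1917123 \cdot \frac{1}{2295} + 1179935 \cdot \frac{1}{1556255} = \frac{639041}{765} + \frac{235987}{311251} = \frac{199082680346}{238107015} \approx 836.11$)
$C{\left(a \right)} = 64 a$ ($C{\left(a \right)} = - 8 \left(a \left(-6 - 3\right) + a\right) = - 8 \left(a \left(-9\right) + a\right) = - 8 \left(- 9 a + a\right) = - 8 \left(- 8 a\right) = 64 a$)
$C{\left(-1704 \right)} + j = 64 \left(-1704\right) + \frac{199082680346}{238107015} = -109056 + \frac{199082680346}{238107015} = - \frac{25767915947494}{238107015}$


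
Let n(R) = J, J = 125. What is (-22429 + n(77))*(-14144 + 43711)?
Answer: -659462368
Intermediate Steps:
n(R) = 125
(-22429 + n(77))*(-14144 + 43711) = (-22429 + 125)*(-14144 + 43711) = -22304*29567 = -659462368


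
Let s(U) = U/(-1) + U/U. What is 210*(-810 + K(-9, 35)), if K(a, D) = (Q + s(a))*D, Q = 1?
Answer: -89250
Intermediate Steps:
s(U) = 1 - U (s(U) = U*(-1) + 1 = -U + 1 = 1 - U)
K(a, D) = D*(2 - a) (K(a, D) = (1 + (1 - a))*D = (2 - a)*D = D*(2 - a))
210*(-810 + K(-9, 35)) = 210*(-810 + 35*(2 - 1*(-9))) = 210*(-810 + 35*(2 + 9)) = 210*(-810 + 35*11) = 210*(-810 + 385) = 210*(-425) = -89250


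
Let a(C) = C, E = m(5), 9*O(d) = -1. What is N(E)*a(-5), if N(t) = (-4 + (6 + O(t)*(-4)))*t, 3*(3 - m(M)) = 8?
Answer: -110/27 ≈ -4.0741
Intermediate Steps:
m(M) = ⅓ (m(M) = 3 - ⅓*8 = 3 - 8/3 = ⅓)
O(d) = -⅑ (O(d) = (⅑)*(-1) = -⅑)
E = ⅓ ≈ 0.33333
N(t) = 22*t/9 (N(t) = (-4 + (6 - ⅑*(-4)))*t = (-4 + (6 + 4/9))*t = (-4 + 58/9)*t = 22*t/9)
N(E)*a(-5) = ((22/9)*(⅓))*(-5) = (22/27)*(-5) = -110/27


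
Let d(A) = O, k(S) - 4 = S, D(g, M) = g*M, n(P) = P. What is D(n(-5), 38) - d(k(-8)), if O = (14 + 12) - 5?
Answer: -211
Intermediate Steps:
D(g, M) = M*g
k(S) = 4 + S
O = 21 (O = 26 - 5 = 21)
d(A) = 21
D(n(-5), 38) - d(k(-8)) = 38*(-5) - 1*21 = -190 - 21 = -211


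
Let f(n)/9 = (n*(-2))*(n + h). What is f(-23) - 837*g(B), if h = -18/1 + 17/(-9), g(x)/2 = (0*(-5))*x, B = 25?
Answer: -17756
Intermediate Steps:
g(x) = 0 (g(x) = 2*((0*(-5))*x) = 2*(0*x) = 2*0 = 0)
h = -179/9 (h = -18*1 + 17*(-⅑) = -18 - 17/9 = -179/9 ≈ -19.889)
f(n) = -18*n*(-179/9 + n) (f(n) = 9*((n*(-2))*(n - 179/9)) = 9*((-2*n)*(-179/9 + n)) = 9*(-2*n*(-179/9 + n)) = -18*n*(-179/9 + n))
f(-23) - 837*g(B) = 2*(-23)*(179 - 9*(-23)) - 837*0 = 2*(-23)*(179 + 207) + 0 = 2*(-23)*386 + 0 = -17756 + 0 = -17756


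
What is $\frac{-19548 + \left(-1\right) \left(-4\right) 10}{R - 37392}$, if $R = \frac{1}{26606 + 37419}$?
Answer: $\frac{1248999700}{2394022799} \approx 0.52172$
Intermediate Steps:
$R = \frac{1}{64025} \approx 1.5619 \cdot 10^{-5}$
$\frac{-19548 + \left(-1\right) \left(-4\right) 10}{R - 37392} = \frac{-19548 + \left(-1\right) \left(-4\right) 10}{\frac{1}{64025} - 37392} = \frac{-19548 + 4 \cdot 10}{- \frac{2394022799}{64025}} = \left(-19548 + 40\right) \left(- \frac{64025}{2394022799}\right) = \left(-19508\right) \left(- \frac{64025}{2394022799}\right) = \frac{1248999700}{2394022799}$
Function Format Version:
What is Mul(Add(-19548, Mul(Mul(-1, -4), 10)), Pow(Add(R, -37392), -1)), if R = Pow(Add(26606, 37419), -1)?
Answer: Rational(1248999700, 2394022799) ≈ 0.52172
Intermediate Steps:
R = Rational(1, 64025) (R = Pow(64025, -1) = Rational(1, 64025) ≈ 1.5619e-5)
Mul(Add(-19548, Mul(Mul(-1, -4), 10)), Pow(Add(R, -37392), -1)) = Mul(Add(-19548, Mul(Mul(-1, -4), 10)), Pow(Add(Rational(1, 64025), -37392), -1)) = Mul(Add(-19548, Mul(4, 10)), Pow(Rational(-2394022799, 64025), -1)) = Mul(Add(-19548, 40), Rational(-64025, 2394022799)) = Mul(-19508, Rational(-64025, 2394022799)) = Rational(1248999700, 2394022799)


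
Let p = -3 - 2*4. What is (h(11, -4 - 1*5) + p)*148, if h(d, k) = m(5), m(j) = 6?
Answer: -740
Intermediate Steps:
h(d, k) = 6
p = -11 (p = -3 - 8 = -11)
(h(11, -4 - 1*5) + p)*148 = (6 - 11)*148 = -5*148 = -740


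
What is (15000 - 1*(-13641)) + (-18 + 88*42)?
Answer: 32319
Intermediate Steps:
(15000 - 1*(-13641)) + (-18 + 88*42) = (15000 + 13641) + (-18 + 3696) = 28641 + 3678 = 32319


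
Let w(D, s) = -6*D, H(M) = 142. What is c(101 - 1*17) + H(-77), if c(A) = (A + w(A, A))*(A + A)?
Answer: -70418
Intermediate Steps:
c(A) = -10*A² (c(A) = (A - 6*A)*(A + A) = (-5*A)*(2*A) = -10*A²)
c(101 - 1*17) + H(-77) = -10*(101 - 1*17)² + 142 = -10*(101 - 17)² + 142 = -10*84² + 142 = -10*7056 + 142 = -70560 + 142 = -70418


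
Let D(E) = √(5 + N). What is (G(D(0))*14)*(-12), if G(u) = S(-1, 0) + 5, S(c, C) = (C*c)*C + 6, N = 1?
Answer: -1848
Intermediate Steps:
S(c, C) = 6 + c*C² (S(c, C) = c*C² + 6 = 6 + c*C²)
D(E) = √6 (D(E) = √(5 + 1) = √6)
G(u) = 11 (G(u) = (6 - 1*0²) + 5 = (6 - 1*0) + 5 = (6 + 0) + 5 = 6 + 5 = 11)
(G(D(0))*14)*(-12) = (11*14)*(-12) = 154*(-12) = -1848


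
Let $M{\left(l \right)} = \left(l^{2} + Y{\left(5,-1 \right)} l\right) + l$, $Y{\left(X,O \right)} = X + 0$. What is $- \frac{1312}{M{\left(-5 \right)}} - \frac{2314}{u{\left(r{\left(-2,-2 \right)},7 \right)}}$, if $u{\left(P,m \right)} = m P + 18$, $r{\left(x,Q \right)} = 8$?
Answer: $\frac{42759}{185} \approx 231.13$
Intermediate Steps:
$Y{\left(X,O \right)} = X$
$u{\left(P,m \right)} = 18 + P m$ ($u{\left(P,m \right)} = P m + 18 = 18 + P m$)
$M{\left(l \right)} = l^{2} + 6 l$ ($M{\left(l \right)} = \left(l^{2} + 5 l\right) + l = l^{2} + 6 l$)
$- \frac{1312}{M{\left(-5 \right)}} - \frac{2314}{u{\left(r{\left(-2,-2 \right)},7 \right)}} = - \frac{1312}{\left(-5\right) \left(6 - 5\right)} - \frac{2314}{18 + 8 \cdot 7} = - \frac{1312}{\left(-5\right) 1} - \frac{2314}{18 + 56} = - \frac{1312}{-5} - \frac{2314}{74} = \left(-1312\right) \left(- \frac{1}{5}\right) - \frac{1157}{37} = \frac{1312}{5} - \frac{1157}{37} = \frac{42759}{185}$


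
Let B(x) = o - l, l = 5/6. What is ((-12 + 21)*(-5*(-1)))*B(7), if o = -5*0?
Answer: -75/2 ≈ -37.500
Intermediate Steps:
o = 0
l = ⅚ (l = 5*(⅙) = ⅚ ≈ 0.83333)
B(x) = -⅚ (B(x) = 0 - 1*⅚ = 0 - ⅚ = -⅚)
((-12 + 21)*(-5*(-1)))*B(7) = ((-12 + 21)*(-5*(-1)))*(-⅚) = (9*5)*(-⅚) = 45*(-⅚) = -75/2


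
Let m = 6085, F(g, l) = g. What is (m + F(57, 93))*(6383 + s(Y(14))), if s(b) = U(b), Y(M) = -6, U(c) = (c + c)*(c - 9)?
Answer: 40309946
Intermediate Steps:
U(c) = 2*c*(-9 + c) (U(c) = (2*c)*(-9 + c) = 2*c*(-9 + c))
s(b) = 2*b*(-9 + b)
(m + F(57, 93))*(6383 + s(Y(14))) = (6085 + 57)*(6383 + 2*(-6)*(-9 - 6)) = 6142*(6383 + 2*(-6)*(-15)) = 6142*(6383 + 180) = 6142*6563 = 40309946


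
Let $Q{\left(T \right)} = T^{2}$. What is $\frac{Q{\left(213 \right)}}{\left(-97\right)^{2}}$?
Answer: $\frac{45369}{9409} \approx 4.8219$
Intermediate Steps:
$\frac{Q{\left(213 \right)}}{\left(-97\right)^{2}} = \frac{213^{2}}{\left(-97\right)^{2}} = \frac{45369}{9409}$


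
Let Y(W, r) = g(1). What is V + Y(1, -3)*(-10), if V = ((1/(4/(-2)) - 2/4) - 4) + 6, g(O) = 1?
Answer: -9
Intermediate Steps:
Y(W, r) = 1
V = 1 (V = ((1/(4*(-½)) - 2*¼) - 4) + 6 = ((1/(-2) - ½) - 4) + 6 = ((1*(-½) - ½) - 4) + 6 = ((-½ - ½) - 4) + 6 = (-1 - 4) + 6 = -5 + 6 = 1)
V + Y(1, -3)*(-10) = 1 + 1*(-10) = 1 - 10 = -9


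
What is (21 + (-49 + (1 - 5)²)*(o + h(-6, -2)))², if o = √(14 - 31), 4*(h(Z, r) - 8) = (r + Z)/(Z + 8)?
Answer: 25587 + 13860*I*√17 ≈ 25587.0 + 57146.0*I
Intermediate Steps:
h(Z, r) = 8 + (Z + r)/(4*(8 + Z)) (h(Z, r) = 8 + ((r + Z)/(Z + 8))/4 = 8 + ((Z + r)/(8 + Z))/4 = 8 + (Z + r)/(4*(8 + Z)))
o = I*√17 (o = √(-17) = I*√17 ≈ 4.1231*I)
(21 + (-49 + (1 - 5)²)*(o + h(-6, -2)))² = (21 + (-49 + (1 - 5)²)*(I*√17 + (256 - 2 + 33*(-6))/(4*(8 - 6))))² = (21 + (-49 + (-4)²)*(I*√17 + (¼)*(256 - 2 - 198)/2))² = (21 + (-49 + 16)*(I*√17 + (¼)*(½)*56))² = (21 - 33*(I*√17 + 7))² = (21 - 33*(7 + I*√17))² = (21 + (-231 - 33*I*√17))² = (-210 - 33*I*√17)²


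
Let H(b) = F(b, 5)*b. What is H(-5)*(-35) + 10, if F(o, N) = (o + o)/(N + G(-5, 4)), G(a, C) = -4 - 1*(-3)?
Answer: -855/2 ≈ -427.50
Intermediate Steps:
G(a, C) = -1 (G(a, C) = -4 + 3 = -1)
F(o, N) = 2*o/(-1 + N) (F(o, N) = (o + o)/(N - 1) = (2*o)/(-1 + N) = 2*o/(-1 + N))
H(b) = b²/2 (H(b) = (2*b/(-1 + 5))*b = (2*b/4)*b = (2*b*(¼))*b = (b/2)*b = b²/2)
H(-5)*(-35) + 10 = ((½)*(-5)²)*(-35) + 10 = ((½)*25)*(-35) + 10 = (25/2)*(-35) + 10 = -875/2 + 10 = -855/2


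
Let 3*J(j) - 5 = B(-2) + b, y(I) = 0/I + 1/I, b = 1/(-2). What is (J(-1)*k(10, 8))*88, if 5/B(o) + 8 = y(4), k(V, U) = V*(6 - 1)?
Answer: 525800/93 ≈ 5653.8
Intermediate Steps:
b = -½ ≈ -0.50000
k(V, U) = 5*V (k(V, U) = V*5 = 5*V)
y(I) = 1/I (y(I) = 0 + 1/I = 1/I)
B(o) = -20/31 (B(o) = 5/(-8 + 1/4) = 5/(-8 + ¼) = 5/(-31/4) = 5*(-4/31) = -20/31)
J(j) = 239/186 (J(j) = 5/3 + (-20/31 - ½)/3 = 5/3 + (⅓)*(-71/62) = 5/3 - 71/186 = 239/186)
(J(-1)*k(10, 8))*88 = (239*(5*10)/186)*88 = ((239/186)*50)*88 = (5975/93)*88 = 525800/93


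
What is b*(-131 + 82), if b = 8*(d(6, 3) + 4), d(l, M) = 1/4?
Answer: -1666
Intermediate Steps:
d(l, M) = ¼
b = 34 (b = 8*(¼ + 4) = 8*(17/4) = 34)
b*(-131 + 82) = 34*(-131 + 82) = 34*(-49) = -1666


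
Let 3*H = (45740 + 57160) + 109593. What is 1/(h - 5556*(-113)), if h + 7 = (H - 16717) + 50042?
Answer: 1/731977 ≈ 1.3662e-6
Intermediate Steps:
H = 70831 (H = ((45740 + 57160) + 109593)/3 = (102900 + 109593)/3 = (⅓)*212493 = 70831)
h = 104149 (h = -7 + ((70831 - 16717) + 50042) = -7 + (54114 + 50042) = -7 + 104156 = 104149)
1/(h - 5556*(-113)) = 1/(104149 - 5556*(-113)) = 1/(104149 + 627828) = 1/731977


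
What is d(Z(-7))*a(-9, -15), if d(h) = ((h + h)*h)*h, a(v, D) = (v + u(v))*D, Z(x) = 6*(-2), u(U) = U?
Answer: -933120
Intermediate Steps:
Z(x) = -12
a(v, D) = 2*D*v (a(v, D) = (v + v)*D = (2*v)*D = 2*D*v)
d(h) = 2*h³ (d(h) = ((2*h)*h)*h = (2*h²)*h = 2*h³)
d(Z(-7))*a(-9, -15) = (2*(-12)³)*(2*(-15)*(-9)) = (2*(-1728))*270 = -3456*270 = -933120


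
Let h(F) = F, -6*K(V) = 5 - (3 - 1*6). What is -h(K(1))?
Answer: 4/3 ≈ 1.3333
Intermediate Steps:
K(V) = -4/3 (K(V) = -(5 - (3 - 1*6))/6 = -(5 - (3 - 6))/6 = -(5 - 1*(-3))/6 = -(5 + 3)/6 = -⅙*8 = -4/3)
-h(K(1)) = -1*(-4/3) = 4/3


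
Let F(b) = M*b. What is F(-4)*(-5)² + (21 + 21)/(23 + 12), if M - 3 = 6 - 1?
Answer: -3994/5 ≈ -798.80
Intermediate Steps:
M = 8 (M = 3 + (6 - 1) = 3 + 5 = 8)
F(b) = 8*b
F(-4)*(-5)² + (21 + 21)/(23 + 12) = (8*(-4))*(-5)² + (21 + 21)/(23 + 12) = -32*25 + 42/35 = -800 + 42*(1/35) = -800 + 6/5 = -3994/5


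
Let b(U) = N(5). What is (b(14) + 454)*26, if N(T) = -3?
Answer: 11726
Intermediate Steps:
b(U) = -3
(b(14) + 454)*26 = (-3 + 454)*26 = 451*26 = 11726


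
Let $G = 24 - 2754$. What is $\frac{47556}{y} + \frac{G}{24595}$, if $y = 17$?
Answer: $\frac{233918682}{83623} \approx 2797.3$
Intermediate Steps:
$G = -2730$ ($G = 24 - 2754 = -2730$)
$\frac{47556}{y} + \frac{G}{24595} = \frac{47556}{17} - \frac{2730}{24595} = 47556 \cdot \frac{1}{17} - \frac{546}{4919} = \frac{47556}{17} - \frac{546}{4919} = \frac{233918682}{83623}$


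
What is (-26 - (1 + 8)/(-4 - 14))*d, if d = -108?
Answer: 2754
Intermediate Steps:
(-26 - (1 + 8)/(-4 - 14))*d = (-26 - (1 + 8)/(-4 - 14))*(-108) = (-26 - 9/(-18))*(-108) = (-26 - 9*(-1)/18)*(-108) = (-26 - 1*(-½))*(-108) = (-26 + ½)*(-108) = -51/2*(-108) = 2754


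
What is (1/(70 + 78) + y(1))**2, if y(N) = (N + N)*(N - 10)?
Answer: 7091569/21904 ≈ 323.76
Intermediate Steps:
y(N) = 2*N*(-10 + N) (y(N) = (2*N)*(-10 + N) = 2*N*(-10 + N))
(1/(70 + 78) + y(1))**2 = (1/(70 + 78) + 2*1*(-10 + 1))**2 = (1/148 + 2*1*(-9))**2 = (1/148 - 18)**2 = (-2663/148)**2 = 7091569/21904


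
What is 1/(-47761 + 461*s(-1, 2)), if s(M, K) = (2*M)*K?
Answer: -1/49605 ≈ -2.0159e-5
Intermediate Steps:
s(M, K) = 2*K*M
1/(-47761 + 461*s(-1, 2)) = 1/(-47761 + 461*(2*2*(-1))) = 1/(-47761 + 461*(-4)) = 1/(-47761 - 1844) = 1/(-49605) = -1/49605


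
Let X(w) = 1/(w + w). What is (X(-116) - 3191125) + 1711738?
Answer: -343217785/232 ≈ -1.4794e+6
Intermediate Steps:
X(w) = 1/(2*w)
(X(-116) - 3191125) + 1711738 = ((1/2)/(-116) - 3191125) + 1711738 = ((1/2)*(-1/116) - 3191125) + 1711738 = (-1/232 - 3191125) + 1711738 = -740341001/232 + 1711738 = -343217785/232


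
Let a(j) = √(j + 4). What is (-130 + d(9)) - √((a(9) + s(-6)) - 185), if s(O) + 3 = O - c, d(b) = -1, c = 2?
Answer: -131 - I*√(196 - √13) ≈ -131.0 - 13.871*I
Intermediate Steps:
s(O) = -5 + O (s(O) = -3 + (O - 1*2) = -3 + (O - 2) = -3 + (-2 + O) = -5 + O)
a(j) = √(4 + j)
(-130 + d(9)) - √((a(9) + s(-6)) - 185) = (-130 - 1) - √((√(4 + 9) + (-5 - 6)) - 185) = -131 - √((√13 - 11) - 185) = -131 - √((-11 + √13) - 185) = -131 - √(-196 + √13)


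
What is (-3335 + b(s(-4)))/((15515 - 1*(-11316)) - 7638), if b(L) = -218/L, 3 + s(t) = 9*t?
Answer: -129847/748527 ≈ -0.17347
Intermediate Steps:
s(t) = -3 + 9*t
(-3335 + b(s(-4)))/((15515 - 1*(-11316)) - 7638) = (-3335 - 218/(-3 + 9*(-4)))/((15515 - 1*(-11316)) - 7638) = (-3335 - 218/(-3 - 36))/((15515 + 11316) - 7638) = (-3335 - 218/(-39))/(26831 - 7638) = (-3335 - 218*(-1/39))/19193 = (-3335 + 218/39)*(1/19193) = -129847/39*1/19193 = -129847/748527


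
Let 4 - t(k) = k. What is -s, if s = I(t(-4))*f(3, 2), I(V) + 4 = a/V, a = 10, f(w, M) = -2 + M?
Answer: 0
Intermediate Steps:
t(k) = 4 - k
I(V) = -4 + 10/V
s = 0 (s = (-4 + 10/(4 - 1*(-4)))*(-2 + 2) = (-4 + 10/(4 + 4))*0 = (-4 + 10/8)*0 = (-4 + 10*(1/8))*0 = (-4 + 5/4)*0 = -11/4*0 = 0)
-s = -1*0 = 0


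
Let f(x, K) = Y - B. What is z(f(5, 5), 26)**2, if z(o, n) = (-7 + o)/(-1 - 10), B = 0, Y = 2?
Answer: 25/121 ≈ 0.20661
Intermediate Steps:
f(x, K) = 2 (f(x, K) = 2 - 1*0 = 2 + 0 = 2)
z(o, n) = 7/11 - o/11 (z(o, n) = (-7 + o)/(-11) = (-7 + o)*(-1/11) = 7/11 - o/11)
z(f(5, 5), 26)**2 = (7/11 - 1/11*2)**2 = (7/11 - 2/11)**2 = (5/11)**2 = 25/121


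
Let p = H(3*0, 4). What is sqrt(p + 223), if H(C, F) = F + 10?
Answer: sqrt(237) ≈ 15.395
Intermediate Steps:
H(C, F) = 10 + F
p = 14 (p = 10 + 4 = 14)
sqrt(p + 223) = sqrt(14 + 223) = sqrt(237)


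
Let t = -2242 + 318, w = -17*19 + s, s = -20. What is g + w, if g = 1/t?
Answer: -659933/1924 ≈ -343.00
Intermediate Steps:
w = -343 (w = -17*19 - 20 = -323 - 20 = -343)
t = -1924
g = -1/1924 (g = 1/(-1924) = -1/1924 ≈ -0.00051975)
g + w = -1/1924 - 343 = -659933/1924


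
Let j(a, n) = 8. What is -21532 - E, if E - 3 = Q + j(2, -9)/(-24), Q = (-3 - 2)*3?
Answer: -64559/3 ≈ -21520.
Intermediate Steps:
Q = -15 (Q = -5*3 = -15)
E = -37/3 (E = 3 + (-15 + 8/(-24)) = 3 + (-15 + 8*(-1/24)) = 3 + (-15 - ⅓) = 3 - 46/3 = -37/3 ≈ -12.333)
-21532 - E = -21532 - 1*(-37/3) = -21532 + 37/3 = -64559/3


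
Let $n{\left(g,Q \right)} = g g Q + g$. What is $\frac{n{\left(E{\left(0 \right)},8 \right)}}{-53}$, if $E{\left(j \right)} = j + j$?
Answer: $0$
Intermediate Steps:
$E{\left(j \right)} = 2 j$
$n{\left(g,Q \right)} = g + Q g^{2}$ ($n{\left(g,Q \right)} = g^{2} Q + g = Q g^{2} + g = g + Q g^{2}$)
$\frac{n{\left(E{\left(0 \right)},8 \right)}}{-53} = \frac{2 \cdot 0 \left(1 + 8 \cdot 2 \cdot 0\right)}{-53} = 0 \left(1 + 8 \cdot 0\right) \left(- \frac{1}{53}\right) = 0 \left(1 + 0\right) \left(- \frac{1}{53}\right) = 0 \cdot 1 \left(- \frac{1}{53}\right) = 0 \left(- \frac{1}{53}\right) = 0$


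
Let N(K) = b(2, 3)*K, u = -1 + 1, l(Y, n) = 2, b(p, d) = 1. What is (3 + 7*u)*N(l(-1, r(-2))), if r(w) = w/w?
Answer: 6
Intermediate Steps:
r(w) = 1
u = 0
N(K) = K (N(K) = 1*K = K)
(3 + 7*u)*N(l(-1, r(-2))) = (3 + 7*0)*2 = (3 + 0)*2 = 3*2 = 6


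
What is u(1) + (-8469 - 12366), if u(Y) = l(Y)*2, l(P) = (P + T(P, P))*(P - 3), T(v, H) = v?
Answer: -20843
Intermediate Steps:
l(P) = 2*P*(-3 + P) (l(P) = (P + P)*(P - 3) = (2*P)*(-3 + P) = 2*P*(-3 + P))
u(Y) = 4*Y*(-3 + Y) (u(Y) = (2*Y*(-3 + Y))*2 = 4*Y*(-3 + Y))
u(1) + (-8469 - 12366) = 4*1*(-3 + 1) + (-8469 - 12366) = 4*1*(-2) - 20835 = -8 - 20835 = -20843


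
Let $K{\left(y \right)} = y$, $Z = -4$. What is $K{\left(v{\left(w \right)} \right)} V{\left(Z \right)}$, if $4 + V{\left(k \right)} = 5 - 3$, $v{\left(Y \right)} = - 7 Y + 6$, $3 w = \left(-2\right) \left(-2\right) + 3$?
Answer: $\frac{62}{3} \approx 20.667$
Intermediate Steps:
$w = \frac{7}{3}$ ($w = \frac{\left(-2\right) \left(-2\right) + 3}{3} = \frac{4 + 3}{3} = \frac{1}{3} \cdot 7 = \frac{7}{3} \approx 2.3333$)
$v{\left(Y \right)} = 6 - 7 Y$
$V{\left(k \right)} = -2$ ($V{\left(k \right)} = -4 + \left(5 - 3\right) = -4 + 2 = -2$)
$K{\left(v{\left(w \right)} \right)} V{\left(Z \right)} = \left(6 - \frac{49}{3}\right) \left(-2\right) = \left(- \frac{31}{3}\right) \left(-2\right) = \frac{62}{3}$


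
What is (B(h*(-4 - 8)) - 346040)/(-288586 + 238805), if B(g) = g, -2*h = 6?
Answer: 346004/49781 ≈ 6.9505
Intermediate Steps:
h = -3 (h = -1/2*6 = -3)
(B(h*(-4 - 8)) - 346040)/(-288586 + 238805) = (-3*(-4 - 8) - 346040)/(-288586 + 238805) = (-3*(-12) - 346040)/(-49781) = (36 - 346040)*(-1/49781) = -346004*(-1/49781) = 346004/49781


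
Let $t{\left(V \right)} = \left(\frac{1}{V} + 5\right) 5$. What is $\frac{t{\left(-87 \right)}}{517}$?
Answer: $\frac{2170}{44979} \approx 0.048245$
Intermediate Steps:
$t{\left(V \right)} = 25 + \frac{5}{V}$ ($t{\left(V \right)} = \left(5 + \frac{1}{V}\right) 5 = 25 + \frac{5}{V}$)
$\frac{t{\left(-87 \right)}}{517} = \frac{25 + \frac{5}{-87}}{517} = \left(25 + 5 \left(- \frac{1}{87}\right)\right) \frac{1}{517} = \left(25 - \frac{5}{87}\right) \frac{1}{517} = \frac{2170}{87} \cdot \frac{1}{517} = \frac{2170}{44979}$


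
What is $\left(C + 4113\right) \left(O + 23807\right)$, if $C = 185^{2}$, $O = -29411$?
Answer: $-214846152$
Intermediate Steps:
$C = 34225$
$\left(C + 4113\right) \left(O + 23807\right) = \left(34225 + 4113\right) \left(-29411 + 23807\right) = 38338 \left(-5604\right) = -214846152$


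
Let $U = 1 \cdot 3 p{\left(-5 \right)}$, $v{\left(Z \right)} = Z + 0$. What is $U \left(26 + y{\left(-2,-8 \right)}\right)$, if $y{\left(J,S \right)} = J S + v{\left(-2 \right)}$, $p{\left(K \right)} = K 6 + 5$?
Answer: $-3000$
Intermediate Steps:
$v{\left(Z \right)} = Z$
$p{\left(K \right)} = 5 + 6 K$ ($p{\left(K \right)} = 6 K + 5 = 5 + 6 K$)
$y{\left(J,S \right)} = -2 + J S$ ($y{\left(J,S \right)} = J S - 2 = -2 + J S$)
$U = -75$ ($U = 1 \cdot 3 \left(5 + 6 \left(-5\right)\right) = 3 \left(5 - 30\right) = 3 \left(-25\right) = -75$)
$U \left(26 + y{\left(-2,-8 \right)}\right) = - 75 \left(26 - -14\right) = - 75 \left(26 + \left(-2 + 16\right)\right) = - 75 \left(26 + 14\right) = \left(-75\right) 40 = -3000$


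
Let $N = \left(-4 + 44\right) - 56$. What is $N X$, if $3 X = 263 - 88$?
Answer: $- \frac{2800}{3} \approx -933.33$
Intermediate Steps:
$X = \frac{175}{3}$ ($X = \frac{263 - 88}{3} = \frac{1}{3} \cdot 175 = \frac{175}{3} \approx 58.333$)
$N = -16$ ($N = 40 - 56 = -16$)
$N X = \left(-16\right) \frac{175}{3} = - \frac{2800}{3}$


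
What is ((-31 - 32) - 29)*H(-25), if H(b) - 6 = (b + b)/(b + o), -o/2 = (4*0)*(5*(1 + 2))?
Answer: -736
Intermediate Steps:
o = 0 (o = -2*4*0*5*(1 + 2) = -0*5*3 = -0*15 = -2*0 = 0)
H(b) = 8 (H(b) = 6 + (b + b)/(b + 0) = 6 + (2*b)/b = 6 + 2 = 8)
((-31 - 32) - 29)*H(-25) = ((-31 - 32) - 29)*8 = (-63 - 29)*8 = -92*8 = -736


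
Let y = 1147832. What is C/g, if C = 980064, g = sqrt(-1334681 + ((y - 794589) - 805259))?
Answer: -980064*I*sqrt(1786697)/1786697 ≈ -733.21*I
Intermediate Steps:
g = I*sqrt(1786697) (g = sqrt(-1334681 + ((1147832 - 794589) - 805259)) = sqrt(-1334681 + (353243 - 805259)) = sqrt(-1334681 - 452016) = sqrt(-1786697) = I*sqrt(1786697) ≈ 1336.7*I)
C/g = 980064/((I*sqrt(1786697))) = 980064*(-I*sqrt(1786697)/1786697) = -980064*I*sqrt(1786697)/1786697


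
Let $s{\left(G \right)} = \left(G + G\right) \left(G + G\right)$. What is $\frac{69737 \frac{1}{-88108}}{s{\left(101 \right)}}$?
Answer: $- \frac{69737}{3595158832} \approx -1.9397 \cdot 10^{-5}$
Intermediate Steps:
$s{\left(G \right)} = 4 G^{2}$ ($s{\left(G \right)} = 2 G 2 G = 4 G^{2}$)
$\frac{69737 \frac{1}{-88108}}{s{\left(101 \right)}} = \frac{69737 \frac{1}{-88108}}{4 \cdot 101^{2}} = \frac{69737 \left(- \frac{1}{88108}\right)}{4 \cdot 10201} = - \frac{69737}{88108 \cdot 40804} = \left(- \frac{69737}{88108}\right) \frac{1}{40804} = - \frac{69737}{3595158832}$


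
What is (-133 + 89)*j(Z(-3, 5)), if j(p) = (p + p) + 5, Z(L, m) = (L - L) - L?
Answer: -484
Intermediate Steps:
Z(L, m) = -L (Z(L, m) = 0 - L = -L)
j(p) = 5 + 2*p (j(p) = 2*p + 5 = 5 + 2*p)
(-133 + 89)*j(Z(-3, 5)) = (-133 + 89)*(5 + 2*(-1*(-3))) = -44*(5 + 2*3) = -44*(5 + 6) = -44*11 = -484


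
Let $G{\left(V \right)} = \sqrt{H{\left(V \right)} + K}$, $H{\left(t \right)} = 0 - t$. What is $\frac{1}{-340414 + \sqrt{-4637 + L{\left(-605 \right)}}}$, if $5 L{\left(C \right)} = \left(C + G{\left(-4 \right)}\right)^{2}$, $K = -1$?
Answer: $- \frac{1}{340414 - \sqrt{-4637 + \frac{\left(-605 + \sqrt{3}\right)^{2}}{5}}} \approx -2.9399 \cdot 10^{-6}$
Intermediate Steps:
$H{\left(t \right)} = - t$
$G{\left(V \right)} = \sqrt{-1 - V}$ ($G{\left(V \right)} = \sqrt{- V - 1} = \sqrt{-1 - V}$)
$L{\left(C \right)} = \frac{\left(C + \sqrt{3}\right)^{2}}{5}$ ($L{\left(C \right)} = \frac{\left(C + \sqrt{-1 - -4}\right)^{2}}{5} = \frac{\left(C + \sqrt{-1 + 4}\right)^{2}}{5} = \frac{\left(C + \sqrt{3}\right)^{2}}{5}$)
$\frac{1}{-340414 + \sqrt{-4637 + L{\left(-605 \right)}}} = \frac{1}{-340414 + \sqrt{-4637 + \frac{\left(-605 + \sqrt{3}\right)^{2}}{5}}}$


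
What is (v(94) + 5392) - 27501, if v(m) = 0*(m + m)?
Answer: -22109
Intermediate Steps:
v(m) = 0 (v(m) = 0*(2*m) = 0)
(v(94) + 5392) - 27501 = (0 + 5392) - 27501 = 5392 - 27501 = -22109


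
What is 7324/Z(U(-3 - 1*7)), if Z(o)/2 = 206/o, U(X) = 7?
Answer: 12817/103 ≈ 124.44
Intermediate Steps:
Z(o) = 412/o (Z(o) = 2*(206/o) = 412/o)
7324/Z(U(-3 - 1*7)) = 7324/((412/7)) = 7324/((412*(⅐))) = 7324/(412/7) = 7324*(7/412) = 12817/103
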